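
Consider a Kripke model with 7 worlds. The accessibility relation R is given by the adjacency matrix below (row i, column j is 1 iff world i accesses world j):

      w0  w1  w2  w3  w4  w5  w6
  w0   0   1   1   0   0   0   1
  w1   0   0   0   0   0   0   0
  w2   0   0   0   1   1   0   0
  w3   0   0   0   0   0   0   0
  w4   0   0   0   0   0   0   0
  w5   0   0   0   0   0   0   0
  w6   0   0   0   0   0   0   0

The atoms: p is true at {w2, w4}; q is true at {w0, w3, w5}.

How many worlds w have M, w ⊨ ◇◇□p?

w0: successors {w1, w2, w6}; ◇□p there: w1:F, w2:T, w6:F. ✓
w1: no successors, so ◇◇□p fails. ✗
w2: successors {w3, w4}; ◇□p there: w3:F, w4:F. ✗
w3: no successors, so ◇◇□p fails. ✗
w4: no successors, so ◇◇□p fails. ✗
w5: no successors, so ◇◇□p fails. ✗
w6: no successors, so ◇◇□p fails. ✗
Satisfying worlds: {w0}.

1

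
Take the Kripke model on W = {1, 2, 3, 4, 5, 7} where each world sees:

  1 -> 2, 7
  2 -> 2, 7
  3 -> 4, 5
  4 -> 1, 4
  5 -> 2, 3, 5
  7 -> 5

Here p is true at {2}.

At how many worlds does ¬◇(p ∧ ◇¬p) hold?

1: ◇(p ∧ ◇¬p) is T. ✗
2: ◇(p ∧ ◇¬p) is T. ✗
3: ◇(p ∧ ◇¬p) is F. ✓
4: ◇(p ∧ ◇¬p) is F. ✓
5: ◇(p ∧ ◇¬p) is T. ✗
7: ◇(p ∧ ◇¬p) is F. ✓
Satisfying worlds: {3, 4, 7}.

3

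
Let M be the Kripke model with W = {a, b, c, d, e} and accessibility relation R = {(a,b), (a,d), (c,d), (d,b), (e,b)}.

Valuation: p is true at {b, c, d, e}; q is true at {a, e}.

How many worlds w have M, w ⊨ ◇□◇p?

a: successors {b, d}; □◇p there: b:T, d:F. ✓
b: no successors, so ◇□◇p fails. ✗
c: successors {d}; □◇p there: d:F. ✗
d: successors {b}; □◇p there: b:T. ✓
e: successors {b}; □◇p there: b:T. ✓
Satisfying worlds: {a, d, e}.

3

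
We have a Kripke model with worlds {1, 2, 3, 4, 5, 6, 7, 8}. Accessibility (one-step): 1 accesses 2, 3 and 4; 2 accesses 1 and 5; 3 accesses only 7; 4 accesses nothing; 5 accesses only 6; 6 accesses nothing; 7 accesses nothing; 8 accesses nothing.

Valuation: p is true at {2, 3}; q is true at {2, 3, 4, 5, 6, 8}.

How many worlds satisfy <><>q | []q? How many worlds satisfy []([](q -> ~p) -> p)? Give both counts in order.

For <><>q | []q:
1: <><>q is T, []q is T. ✓
2: <><>q is T, []q is F. ✓
3: <><>q is F, []q is F. ✗
4: <><>q is F, []q is T. ✓
5: <><>q is F, []q is T. ✓
6: <><>q is F, []q is T. ✓
7: <><>q is F, []q is T. ✓
8: <><>q is F, []q is T. ✓
— 7 worlds.
For []([](q -> ~p) -> p):
1: successors {2, 3, 4}; [](q -> ~p) -> p there: 2:T, 3:T, 4:F. ✗
2: successors {1, 5}; [](q -> ~p) -> p there: 1:T, 5:F. ✗
3: successors {7}; [](q -> ~p) -> p there: 7:F. ✗
4: no successors, so []([](q -> ~p) -> p) holds vacuously. ✓
5: successors {6}; [](q -> ~p) -> p there: 6:F. ✗
6: no successors, so []([](q -> ~p) -> p) holds vacuously. ✓
7: no successors, so []([](q -> ~p) -> p) holds vacuously. ✓
8: no successors, so []([](q -> ~p) -> p) holds vacuously. ✓
— 4 worlds.

7 and 4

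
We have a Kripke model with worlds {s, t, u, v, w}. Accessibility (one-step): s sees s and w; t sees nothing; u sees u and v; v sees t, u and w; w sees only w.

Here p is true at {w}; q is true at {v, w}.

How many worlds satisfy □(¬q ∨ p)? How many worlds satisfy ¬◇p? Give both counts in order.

For □(¬q ∨ p):
s: successors {s, w}; ¬q ∨ p there: s:T, w:T. ✓
t: no successors, so □(¬q ∨ p) holds vacuously. ✓
u: successors {u, v}; ¬q ∨ p there: u:T, v:F. ✗
v: successors {t, u, w}; ¬q ∨ p there: t:T, u:T, w:T. ✓
w: successors {w}; ¬q ∨ p there: w:T. ✓
— 4 worlds.
For ¬◇p:
s: ◇p is T. ✗
t: ◇p is F. ✓
u: ◇p is F. ✓
v: ◇p is T. ✗
w: ◇p is T. ✗
— 2 worlds.

4 and 2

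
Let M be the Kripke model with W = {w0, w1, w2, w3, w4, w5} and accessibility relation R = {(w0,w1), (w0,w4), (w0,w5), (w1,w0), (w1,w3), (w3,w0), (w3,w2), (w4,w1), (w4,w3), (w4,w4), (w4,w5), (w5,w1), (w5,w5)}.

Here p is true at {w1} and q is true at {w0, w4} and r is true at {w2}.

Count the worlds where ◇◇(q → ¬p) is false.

w0: successors {w1, w4, w5}; ◇(q → ¬p) there: w1:T, w4:T, w5:T. ✓
w1: successors {w0, w3}; ◇(q → ¬p) there: w0:T, w3:T. ✓
w2: no successors, so ◇◇(q → ¬p) fails. ✗
w3: successors {w0, w2}; ◇(q → ¬p) there: w0:T, w2:F. ✓
w4: successors {w1, w3, w4, w5}; ◇(q → ¬p) there: w1:T, w3:T, w4:T, w5:T. ✓
w5: successors {w1, w5}; ◇(q → ¬p) there: w1:T, w5:T. ✓
Satisfying worlds: {w0, w1, w3, w4, w5}.
So ◇◇(q → ¬p) fails at the other 1 world.

1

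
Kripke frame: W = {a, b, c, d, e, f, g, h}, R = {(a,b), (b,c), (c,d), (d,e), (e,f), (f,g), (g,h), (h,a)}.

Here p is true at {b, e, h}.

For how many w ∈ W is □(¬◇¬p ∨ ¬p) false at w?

3

a: successors {b}; ¬◇¬p ∨ ¬p there: b:F. ✗
b: successors {c}; ¬◇¬p ∨ ¬p there: c:T. ✓
c: successors {d}; ¬◇¬p ∨ ¬p there: d:T. ✓
d: successors {e}; ¬◇¬p ∨ ¬p there: e:F. ✗
e: successors {f}; ¬◇¬p ∨ ¬p there: f:T. ✓
f: successors {g}; ¬◇¬p ∨ ¬p there: g:T. ✓
g: successors {h}; ¬◇¬p ∨ ¬p there: h:F. ✗
h: successors {a}; ¬◇¬p ∨ ¬p there: a:T. ✓
Satisfying worlds: {b, c, e, f, h}.
So □(¬◇¬p ∨ ¬p) fails at the other 3 worlds.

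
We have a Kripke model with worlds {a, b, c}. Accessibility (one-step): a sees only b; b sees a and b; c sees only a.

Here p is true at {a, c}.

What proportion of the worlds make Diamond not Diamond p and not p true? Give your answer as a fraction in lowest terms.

1/3

a: Diamond not Diamond p is F, not p is F. ✗
b: Diamond not Diamond p is T, not p is T. ✓
c: Diamond not Diamond p is T, not p is F. ✗
That's 1 of 3 worlds, so 1/3.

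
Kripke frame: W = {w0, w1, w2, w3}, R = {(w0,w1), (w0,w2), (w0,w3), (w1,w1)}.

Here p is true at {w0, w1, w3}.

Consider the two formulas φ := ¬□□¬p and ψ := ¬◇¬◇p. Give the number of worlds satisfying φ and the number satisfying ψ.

2 and 3

For ¬□□¬p:
w0: □□¬p is F. ✓
w1: □□¬p is F. ✓
w2: □□¬p is T. ✗
w3: □□¬p is T. ✗
— 2 worlds.
For ¬◇¬◇p:
w0: ◇¬◇p is T. ✗
w1: ◇¬◇p is F. ✓
w2: ◇¬◇p is F. ✓
w3: ◇¬◇p is F. ✓
— 3 worlds.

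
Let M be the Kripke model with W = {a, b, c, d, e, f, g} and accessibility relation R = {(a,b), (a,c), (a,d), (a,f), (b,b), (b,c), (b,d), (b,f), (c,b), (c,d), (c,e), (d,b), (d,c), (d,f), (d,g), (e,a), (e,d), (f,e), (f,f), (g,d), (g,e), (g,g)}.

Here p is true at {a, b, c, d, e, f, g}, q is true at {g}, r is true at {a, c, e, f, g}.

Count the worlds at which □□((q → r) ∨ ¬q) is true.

a: successors {b, c, d, f}; □((q → r) ∨ ¬q) there: b:T, c:T, d:T, f:T. ✓
b: successors {b, c, d, f}; □((q → r) ∨ ¬q) there: b:T, c:T, d:T, f:T. ✓
c: successors {b, d, e}; □((q → r) ∨ ¬q) there: b:T, d:T, e:T. ✓
d: successors {b, c, f, g}; □((q → r) ∨ ¬q) there: b:T, c:T, f:T, g:T. ✓
e: successors {a, d}; □((q → r) ∨ ¬q) there: a:T, d:T. ✓
f: successors {e, f}; □((q → r) ∨ ¬q) there: e:T, f:T. ✓
g: successors {d, e, g}; □((q → r) ∨ ¬q) there: d:T, e:T, g:T. ✓
Satisfying worlds: {a, b, c, d, e, f, g}.

7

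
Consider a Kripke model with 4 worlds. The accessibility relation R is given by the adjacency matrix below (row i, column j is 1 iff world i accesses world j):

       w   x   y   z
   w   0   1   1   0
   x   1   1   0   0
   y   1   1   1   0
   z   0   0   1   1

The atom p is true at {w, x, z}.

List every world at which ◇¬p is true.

w: successors {x, y}; ¬p there: x:F, y:T. ✓
x: successors {w, x}; ¬p there: w:F, x:F. ✗
y: successors {w, x, y}; ¬p there: w:F, x:F, y:T. ✓
z: successors {y, z}; ¬p there: y:T, z:F. ✓

{w, y, z}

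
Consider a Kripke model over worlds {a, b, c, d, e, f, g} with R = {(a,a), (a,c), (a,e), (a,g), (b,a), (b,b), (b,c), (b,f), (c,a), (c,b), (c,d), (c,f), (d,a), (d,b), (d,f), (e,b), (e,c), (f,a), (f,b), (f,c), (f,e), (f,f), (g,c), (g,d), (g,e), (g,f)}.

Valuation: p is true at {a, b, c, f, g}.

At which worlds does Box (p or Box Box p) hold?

{b, d, e}

a: successors {a, c, e, g}; p or Box Box p there: a:T, c:T, e:F, g:T. ✗
b: successors {a, b, c, f}; p or Box Box p there: a:T, b:T, c:T, f:T. ✓
c: successors {a, b, d, f}; p or Box Box p there: a:T, b:T, d:F, f:T. ✗
d: successors {a, b, f}; p or Box Box p there: a:T, b:T, f:T. ✓
e: successors {b, c}; p or Box Box p there: b:T, c:T. ✓
f: successors {a, b, c, e, f}; p or Box Box p there: a:T, b:T, c:T, e:F, f:T. ✗
g: successors {c, d, e, f}; p or Box Box p there: c:T, d:F, e:F, f:T. ✗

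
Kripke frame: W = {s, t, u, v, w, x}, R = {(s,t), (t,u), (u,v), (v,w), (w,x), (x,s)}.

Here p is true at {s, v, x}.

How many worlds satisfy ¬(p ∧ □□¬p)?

4

s: p ∧ □□¬p is T. ✗
t: p ∧ □□¬p is F. ✓
u: p ∧ □□¬p is F. ✓
v: p ∧ □□¬p is F. ✓
w: p ∧ □□¬p is F. ✓
x: p ∧ □□¬p is T. ✗
Satisfying worlds: {t, u, v, w}.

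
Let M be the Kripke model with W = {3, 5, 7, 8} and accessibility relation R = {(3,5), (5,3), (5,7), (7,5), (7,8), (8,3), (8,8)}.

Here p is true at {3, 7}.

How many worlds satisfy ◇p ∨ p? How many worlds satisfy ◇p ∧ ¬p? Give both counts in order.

4 and 2

For ◇p ∨ p:
3: ◇p is F, p is T. ✓
5: ◇p is T, p is F. ✓
7: ◇p is F, p is T. ✓
8: ◇p is T, p is F. ✓
— 4 worlds.
For ◇p ∧ ¬p:
3: ◇p is F, ¬p is F. ✗
5: ◇p is T, ¬p is T. ✓
7: ◇p is F, ¬p is F. ✗
8: ◇p is T, ¬p is T. ✓
— 2 worlds.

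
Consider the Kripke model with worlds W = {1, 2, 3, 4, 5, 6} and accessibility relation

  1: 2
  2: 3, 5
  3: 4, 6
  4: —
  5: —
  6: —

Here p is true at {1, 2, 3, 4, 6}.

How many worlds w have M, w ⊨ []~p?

3

1: successors {2}; ~p there: 2:F. ✗
2: successors {3, 5}; ~p there: 3:F, 5:T. ✗
3: successors {4, 6}; ~p there: 4:F, 6:F. ✗
4: no successors, so []~p holds vacuously. ✓
5: no successors, so []~p holds vacuously. ✓
6: no successors, so []~p holds vacuously. ✓
Satisfying worlds: {4, 5, 6}.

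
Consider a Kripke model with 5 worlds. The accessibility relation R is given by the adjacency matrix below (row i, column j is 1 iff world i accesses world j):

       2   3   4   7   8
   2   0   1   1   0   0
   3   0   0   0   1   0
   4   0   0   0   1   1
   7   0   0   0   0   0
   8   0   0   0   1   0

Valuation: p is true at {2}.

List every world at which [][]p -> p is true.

{2, 4}

2: [][]p is F, p is T. ✓
3: [][]p is T, p is F. ✗
4: [][]p is F, p is F. ✓
7: [][]p is T, p is F. ✗
8: [][]p is T, p is F. ✗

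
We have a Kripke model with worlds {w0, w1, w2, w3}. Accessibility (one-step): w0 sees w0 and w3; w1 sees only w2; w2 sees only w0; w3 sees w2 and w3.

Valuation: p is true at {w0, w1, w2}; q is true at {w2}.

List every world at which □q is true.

w0: successors {w0, w3}; q there: w0:F, w3:F. ✗
w1: successors {w2}; q there: w2:T. ✓
w2: successors {w0}; q there: w0:F. ✗
w3: successors {w2, w3}; q there: w2:T, w3:F. ✗

{w1}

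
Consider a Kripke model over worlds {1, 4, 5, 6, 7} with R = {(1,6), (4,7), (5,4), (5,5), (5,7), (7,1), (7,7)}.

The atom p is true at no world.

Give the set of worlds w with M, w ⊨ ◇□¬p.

{1, 4, 5, 7}

1: successors {6}; □¬p there: 6:T. ✓
4: successors {7}; □¬p there: 7:T. ✓
5: successors {4, 5, 7}; □¬p there: 4:T, 5:T, 7:T. ✓
6: no successors, so ◇□¬p fails. ✗
7: successors {1, 7}; □¬p there: 1:T, 7:T. ✓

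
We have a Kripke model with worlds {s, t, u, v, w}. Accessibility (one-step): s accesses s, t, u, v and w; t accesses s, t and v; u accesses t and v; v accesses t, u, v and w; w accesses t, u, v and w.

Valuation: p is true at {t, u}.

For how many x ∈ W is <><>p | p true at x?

5

s: <><>p is T, p is F. ✓
t: <><>p is T, p is T. ✓
u: <><>p is T, p is T. ✓
v: <><>p is T, p is F. ✓
w: <><>p is T, p is F. ✓
Satisfying worlds: {s, t, u, v, w}.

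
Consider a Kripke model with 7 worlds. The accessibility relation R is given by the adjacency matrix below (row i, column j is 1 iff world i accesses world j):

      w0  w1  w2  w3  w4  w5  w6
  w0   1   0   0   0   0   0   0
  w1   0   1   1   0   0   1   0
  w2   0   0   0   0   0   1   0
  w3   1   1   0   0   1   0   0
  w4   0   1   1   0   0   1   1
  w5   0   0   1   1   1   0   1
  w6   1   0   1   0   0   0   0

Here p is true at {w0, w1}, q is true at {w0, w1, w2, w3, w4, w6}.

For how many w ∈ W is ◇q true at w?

6

w0: successors {w0}; q there: w0:T. ✓
w1: successors {w1, w2, w5}; q there: w1:T, w2:T, w5:F. ✓
w2: successors {w5}; q there: w5:F. ✗
w3: successors {w0, w1, w4}; q there: w0:T, w1:T, w4:T. ✓
w4: successors {w1, w2, w5, w6}; q there: w1:T, w2:T, w5:F, w6:T. ✓
w5: successors {w2, w3, w4, w6}; q there: w2:T, w3:T, w4:T, w6:T. ✓
w6: successors {w0, w2}; q there: w0:T, w2:T. ✓
Satisfying worlds: {w0, w1, w3, w4, w5, w6}.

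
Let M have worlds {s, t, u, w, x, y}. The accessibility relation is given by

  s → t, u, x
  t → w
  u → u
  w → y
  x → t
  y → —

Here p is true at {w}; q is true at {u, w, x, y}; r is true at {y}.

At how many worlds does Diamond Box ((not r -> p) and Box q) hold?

4

s: successors {t, u, x}; Box ((not r -> p) and Box q) there: t:T, u:F, x:F. ✓
t: successors {w}; Box ((not r -> p) and Box q) there: w:T. ✓
u: successors {u}; Box ((not r -> p) and Box q) there: u:F. ✗
w: successors {y}; Box ((not r -> p) and Box q) there: y:T. ✓
x: successors {t}; Box ((not r -> p) and Box q) there: t:T. ✓
y: no successors, so Diamond Box ((not r -> p) and Box q) fails. ✗
Satisfying worlds: {s, t, w, x}.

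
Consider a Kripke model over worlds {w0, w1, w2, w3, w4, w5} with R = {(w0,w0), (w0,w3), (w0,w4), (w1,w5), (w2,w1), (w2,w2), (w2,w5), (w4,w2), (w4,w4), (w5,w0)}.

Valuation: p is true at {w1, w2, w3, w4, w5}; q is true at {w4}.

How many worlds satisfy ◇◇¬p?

w0: successors {w0, w3, w4}; ◇¬p there: w0:T, w3:F, w4:F. ✓
w1: successors {w5}; ◇¬p there: w5:T. ✓
w2: successors {w1, w2, w5}; ◇¬p there: w1:F, w2:F, w5:T. ✓
w3: no successors, so ◇◇¬p fails. ✗
w4: successors {w2, w4}; ◇¬p there: w2:F, w4:F. ✗
w5: successors {w0}; ◇¬p there: w0:T. ✓
Satisfying worlds: {w0, w1, w2, w5}.

4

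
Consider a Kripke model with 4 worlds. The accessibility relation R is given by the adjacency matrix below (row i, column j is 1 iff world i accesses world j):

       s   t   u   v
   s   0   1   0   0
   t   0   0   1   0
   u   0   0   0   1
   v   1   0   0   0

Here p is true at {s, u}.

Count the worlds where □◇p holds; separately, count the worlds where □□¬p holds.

For □◇p:
s: successors {t}; ◇p there: t:T. ✓
t: successors {u}; ◇p there: u:F. ✗
u: successors {v}; ◇p there: v:T. ✓
v: successors {s}; ◇p there: s:F. ✗
— 2 worlds.
For □□¬p:
s: successors {t}; □¬p there: t:F. ✗
t: successors {u}; □¬p there: u:T. ✓
u: successors {v}; □¬p there: v:F. ✗
v: successors {s}; □¬p there: s:T. ✓
— 2 worlds.

2 and 2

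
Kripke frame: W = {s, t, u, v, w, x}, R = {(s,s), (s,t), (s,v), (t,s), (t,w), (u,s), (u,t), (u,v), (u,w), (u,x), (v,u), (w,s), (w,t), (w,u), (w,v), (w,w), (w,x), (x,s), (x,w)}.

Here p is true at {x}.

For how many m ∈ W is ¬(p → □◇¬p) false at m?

s: p → □◇¬p is T. ✗
t: p → □◇¬p is T. ✗
u: p → □◇¬p is T. ✗
v: p → □◇¬p is T. ✗
w: p → □◇¬p is T. ✗
x: p → □◇¬p is T. ✗
Satisfying worlds: ∅.
So ¬(p → □◇¬p) fails at the other 6 worlds.

6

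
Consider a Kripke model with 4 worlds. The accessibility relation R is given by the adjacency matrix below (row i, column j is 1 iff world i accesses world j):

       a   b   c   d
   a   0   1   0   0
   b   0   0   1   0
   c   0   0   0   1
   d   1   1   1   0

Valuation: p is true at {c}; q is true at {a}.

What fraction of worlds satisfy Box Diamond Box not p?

a: successors {b}; Diamond Box not p there: b:T. ✓
b: successors {c}; Diamond Box not p there: c:F. ✗
c: successors {d}; Diamond Box not p there: d:T. ✓
d: successors {a, b, c}; Diamond Box not p there: a:F, b:T, c:F. ✗
That's 2 of 4 worlds, so 2/4 = 1/2.

1/2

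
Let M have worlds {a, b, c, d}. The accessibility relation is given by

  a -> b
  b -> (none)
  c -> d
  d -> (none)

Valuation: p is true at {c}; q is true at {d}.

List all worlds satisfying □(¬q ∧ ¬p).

{a, b, d}

a: successors {b}; ¬q ∧ ¬p there: b:T. ✓
b: no successors, so □(¬q ∧ ¬p) holds vacuously. ✓
c: successors {d}; ¬q ∧ ¬p there: d:F. ✗
d: no successors, so □(¬q ∧ ¬p) holds vacuously. ✓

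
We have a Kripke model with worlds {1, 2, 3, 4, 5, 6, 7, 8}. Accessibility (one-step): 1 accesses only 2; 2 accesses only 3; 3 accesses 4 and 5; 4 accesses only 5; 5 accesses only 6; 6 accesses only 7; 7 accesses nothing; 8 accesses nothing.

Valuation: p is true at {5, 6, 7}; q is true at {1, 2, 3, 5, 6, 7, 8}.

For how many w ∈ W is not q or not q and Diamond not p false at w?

7

1: not q is F, not q and Diamond not p is F. ✗
2: not q is F, not q and Diamond not p is F. ✗
3: not q is F, not q and Diamond not p is F. ✗
4: not q is T, not q and Diamond not p is F. ✓
5: not q is F, not q and Diamond not p is F. ✗
6: not q is F, not q and Diamond not p is F. ✗
7: not q is F, not q and Diamond not p is F. ✗
8: not q is F, not q and Diamond not p is F. ✗
Satisfying worlds: {4}.
So not q or not q and Diamond not p fails at the other 7 worlds.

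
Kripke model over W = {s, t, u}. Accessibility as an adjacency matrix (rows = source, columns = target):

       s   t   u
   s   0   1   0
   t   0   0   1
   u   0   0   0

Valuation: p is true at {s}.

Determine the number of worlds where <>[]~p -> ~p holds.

s: <>[]~p is T, ~p is F. ✗
t: <>[]~p is T, ~p is T. ✓
u: <>[]~p is F, ~p is T. ✓
Satisfying worlds: {t, u}.

2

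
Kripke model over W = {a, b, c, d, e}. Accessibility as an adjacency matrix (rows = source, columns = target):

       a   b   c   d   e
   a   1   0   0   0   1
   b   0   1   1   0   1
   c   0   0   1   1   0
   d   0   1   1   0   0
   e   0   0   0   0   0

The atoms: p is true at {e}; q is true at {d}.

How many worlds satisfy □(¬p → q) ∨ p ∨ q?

a: □(¬p → q) is F, p ∨ q is F. ✗
b: □(¬p → q) is F, p ∨ q is F. ✗
c: □(¬p → q) is F, p ∨ q is F. ✗
d: □(¬p → q) is F, p ∨ q is T. ✓
e: □(¬p → q) is T, p ∨ q is T. ✓
Satisfying worlds: {d, e}.

2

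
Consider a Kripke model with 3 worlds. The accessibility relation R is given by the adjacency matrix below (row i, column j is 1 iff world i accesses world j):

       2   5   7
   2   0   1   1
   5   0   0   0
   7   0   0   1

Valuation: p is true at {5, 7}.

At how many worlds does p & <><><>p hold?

1

2: p is F, <><><>p is T. ✗
5: p is T, <><><>p is F. ✗
7: p is T, <><><>p is T. ✓
Satisfying worlds: {7}.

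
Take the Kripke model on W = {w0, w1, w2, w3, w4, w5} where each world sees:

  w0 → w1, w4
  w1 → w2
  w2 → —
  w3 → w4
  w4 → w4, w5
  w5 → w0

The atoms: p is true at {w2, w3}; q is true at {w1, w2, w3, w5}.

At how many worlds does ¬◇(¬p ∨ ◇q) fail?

4

w0: ◇(¬p ∨ ◇q) is T. ✗
w1: ◇(¬p ∨ ◇q) is F. ✓
w2: ◇(¬p ∨ ◇q) is F. ✓
w3: ◇(¬p ∨ ◇q) is T. ✗
w4: ◇(¬p ∨ ◇q) is T. ✗
w5: ◇(¬p ∨ ◇q) is T. ✗
Satisfying worlds: {w1, w2}.
So ¬◇(¬p ∨ ◇q) fails at the other 4 worlds.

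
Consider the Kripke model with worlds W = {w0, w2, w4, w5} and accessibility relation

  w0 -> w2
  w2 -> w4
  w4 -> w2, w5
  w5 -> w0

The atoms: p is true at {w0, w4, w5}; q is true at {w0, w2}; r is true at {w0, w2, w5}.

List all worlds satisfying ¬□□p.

{w2, w5}

w0: □□p is T. ✗
w2: □□p is F. ✓
w4: □□p is T. ✗
w5: □□p is F. ✓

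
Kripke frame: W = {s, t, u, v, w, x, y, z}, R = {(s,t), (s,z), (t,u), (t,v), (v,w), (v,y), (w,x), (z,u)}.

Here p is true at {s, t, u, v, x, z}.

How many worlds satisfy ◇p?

s: successors {t, z}; p there: t:T, z:T. ✓
t: successors {u, v}; p there: u:T, v:T. ✓
u: no successors, so ◇p fails. ✗
v: successors {w, y}; p there: w:F, y:F. ✗
w: successors {x}; p there: x:T. ✓
x: no successors, so ◇p fails. ✗
y: no successors, so ◇p fails. ✗
z: successors {u}; p there: u:T. ✓
Satisfying worlds: {s, t, w, z}.

4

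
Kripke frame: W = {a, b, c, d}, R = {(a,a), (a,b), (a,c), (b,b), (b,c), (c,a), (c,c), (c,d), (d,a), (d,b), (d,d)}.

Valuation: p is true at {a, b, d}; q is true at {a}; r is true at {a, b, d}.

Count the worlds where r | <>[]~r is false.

1

a: r is T, <>[]~r is F. ✓
b: r is T, <>[]~r is F. ✓
c: r is F, <>[]~r is F. ✗
d: r is T, <>[]~r is F. ✓
Satisfying worlds: {a, b, d}.
So r | <>[]~r fails at the other 1 world.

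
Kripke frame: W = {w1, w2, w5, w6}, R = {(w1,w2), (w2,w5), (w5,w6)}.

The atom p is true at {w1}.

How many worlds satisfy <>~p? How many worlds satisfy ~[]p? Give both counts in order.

3 and 3

For <>~p:
w1: successors {w2}; ~p there: w2:T. ✓
w2: successors {w5}; ~p there: w5:T. ✓
w5: successors {w6}; ~p there: w6:T. ✓
w6: no successors, so <>~p fails. ✗
— 3 worlds.
For ~[]p:
w1: []p is F. ✓
w2: []p is F. ✓
w5: []p is F. ✓
w6: []p is T. ✗
— 3 worlds.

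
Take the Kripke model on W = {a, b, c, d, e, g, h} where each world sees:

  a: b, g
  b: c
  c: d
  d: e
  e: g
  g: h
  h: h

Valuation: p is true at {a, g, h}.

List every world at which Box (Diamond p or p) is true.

a: successors {b, g}; Diamond p or p there: b:F, g:T. ✗
b: successors {c}; Diamond p or p there: c:F. ✗
c: successors {d}; Diamond p or p there: d:F. ✗
d: successors {e}; Diamond p or p there: e:T. ✓
e: successors {g}; Diamond p or p there: g:T. ✓
g: successors {h}; Diamond p or p there: h:T. ✓
h: successors {h}; Diamond p or p there: h:T. ✓

{d, e, g, h}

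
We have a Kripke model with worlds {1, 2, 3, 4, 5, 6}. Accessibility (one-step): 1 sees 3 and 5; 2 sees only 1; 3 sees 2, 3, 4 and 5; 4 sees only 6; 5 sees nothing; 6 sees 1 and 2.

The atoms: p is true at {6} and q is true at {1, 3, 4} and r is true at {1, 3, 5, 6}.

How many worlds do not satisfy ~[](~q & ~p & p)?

1: [](~q & ~p & p) is F. ✓
2: [](~q & ~p & p) is F. ✓
3: [](~q & ~p & p) is F. ✓
4: [](~q & ~p & p) is F. ✓
5: [](~q & ~p & p) is T. ✗
6: [](~q & ~p & p) is F. ✓
Satisfying worlds: {1, 2, 3, 4, 6}.
So ~[](~q & ~p & p) fails at the other 1 world.

1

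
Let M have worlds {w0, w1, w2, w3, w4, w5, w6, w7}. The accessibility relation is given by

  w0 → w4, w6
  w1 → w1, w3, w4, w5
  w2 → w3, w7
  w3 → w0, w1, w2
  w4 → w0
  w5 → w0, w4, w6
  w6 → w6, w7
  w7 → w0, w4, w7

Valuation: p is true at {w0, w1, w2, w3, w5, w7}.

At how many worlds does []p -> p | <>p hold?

w0: []p is F, p | <>p is T. ✓
w1: []p is F, p | <>p is T. ✓
w2: []p is T, p | <>p is T. ✓
w3: []p is T, p | <>p is T. ✓
w4: []p is T, p | <>p is T. ✓
w5: []p is F, p | <>p is T. ✓
w6: []p is F, p | <>p is T. ✓
w7: []p is F, p | <>p is T. ✓
Satisfying worlds: {w0, w1, w2, w3, w4, w5, w6, w7}.

8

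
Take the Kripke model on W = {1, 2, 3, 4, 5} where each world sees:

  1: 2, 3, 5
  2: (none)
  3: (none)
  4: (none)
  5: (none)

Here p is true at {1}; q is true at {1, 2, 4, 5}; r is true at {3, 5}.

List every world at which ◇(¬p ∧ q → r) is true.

1: successors {2, 3, 5}; ¬p ∧ q → r there: 2:F, 3:T, 5:T. ✓
2: no successors, so ◇(¬p ∧ q → r) fails. ✗
3: no successors, so ◇(¬p ∧ q → r) fails. ✗
4: no successors, so ◇(¬p ∧ q → r) fails. ✗
5: no successors, so ◇(¬p ∧ q → r) fails. ✗

{1}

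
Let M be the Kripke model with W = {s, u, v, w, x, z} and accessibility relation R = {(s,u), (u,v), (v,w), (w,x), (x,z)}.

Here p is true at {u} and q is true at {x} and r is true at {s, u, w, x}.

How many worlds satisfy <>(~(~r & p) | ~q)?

5

s: successors {u}; ~(~r & p) | ~q there: u:T. ✓
u: successors {v}; ~(~r & p) | ~q there: v:T. ✓
v: successors {w}; ~(~r & p) | ~q there: w:T. ✓
w: successors {x}; ~(~r & p) | ~q there: x:T. ✓
x: successors {z}; ~(~r & p) | ~q there: z:T. ✓
z: no successors, so <>(~(~r & p) | ~q) fails. ✗
Satisfying worlds: {s, u, v, w, x}.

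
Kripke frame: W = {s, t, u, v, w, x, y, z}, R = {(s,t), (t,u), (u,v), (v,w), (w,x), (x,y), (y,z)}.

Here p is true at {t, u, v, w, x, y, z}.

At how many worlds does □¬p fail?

s: successors {t}; ¬p there: t:F. ✗
t: successors {u}; ¬p there: u:F. ✗
u: successors {v}; ¬p there: v:F. ✗
v: successors {w}; ¬p there: w:F. ✗
w: successors {x}; ¬p there: x:F. ✗
x: successors {y}; ¬p there: y:F. ✗
y: successors {z}; ¬p there: z:F. ✗
z: no successors, so □¬p holds vacuously. ✓
Satisfying worlds: {z}.
So □¬p fails at the other 7 worlds.

7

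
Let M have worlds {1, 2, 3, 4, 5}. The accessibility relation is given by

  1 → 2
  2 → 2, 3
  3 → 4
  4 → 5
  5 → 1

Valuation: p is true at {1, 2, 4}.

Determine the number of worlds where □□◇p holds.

4

1: successors {2}; □◇p there: 2:T. ✓
2: successors {2, 3}; □◇p there: 2:T, 3:F. ✗
3: successors {4}; □◇p there: 4:T. ✓
4: successors {5}; □◇p there: 5:T. ✓
5: successors {1}; □◇p there: 1:T. ✓
Satisfying worlds: {1, 3, 4, 5}.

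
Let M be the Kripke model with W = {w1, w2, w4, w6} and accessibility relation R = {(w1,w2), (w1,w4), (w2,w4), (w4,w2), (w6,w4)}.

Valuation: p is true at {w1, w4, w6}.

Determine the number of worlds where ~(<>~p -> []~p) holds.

w1: <>~p -> []~p is F. ✓
w2: <>~p -> []~p is T. ✗
w4: <>~p -> []~p is T. ✗
w6: <>~p -> []~p is T. ✗
Satisfying worlds: {w1}.

1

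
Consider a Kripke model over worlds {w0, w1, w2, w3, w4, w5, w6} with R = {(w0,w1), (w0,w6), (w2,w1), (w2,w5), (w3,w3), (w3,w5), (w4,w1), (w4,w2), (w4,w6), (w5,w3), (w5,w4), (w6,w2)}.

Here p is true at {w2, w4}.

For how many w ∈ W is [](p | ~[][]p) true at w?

4

w0: successors {w1, w6}; p | ~[][]p there: w1:F, w6:T. ✗
w1: no successors, so [](p | ~[][]p) holds vacuously. ✓
w2: successors {w1, w5}; p | ~[][]p there: w1:F, w5:T. ✗
w3: successors {w3, w5}; p | ~[][]p there: w3:T, w5:T. ✓
w4: successors {w1, w2, w6}; p | ~[][]p there: w1:F, w2:T, w6:T. ✗
w5: successors {w3, w4}; p | ~[][]p there: w3:T, w4:T. ✓
w6: successors {w2}; p | ~[][]p there: w2:T. ✓
Satisfying worlds: {w1, w3, w5, w6}.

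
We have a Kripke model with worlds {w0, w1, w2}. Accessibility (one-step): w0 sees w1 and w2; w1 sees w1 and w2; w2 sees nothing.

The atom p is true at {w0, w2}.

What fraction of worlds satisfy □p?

1/3

w0: successors {w1, w2}; p there: w1:F, w2:T. ✗
w1: successors {w1, w2}; p there: w1:F, w2:T. ✗
w2: no successors, so □p holds vacuously. ✓
That's 1 of 3 worlds, so 1/3.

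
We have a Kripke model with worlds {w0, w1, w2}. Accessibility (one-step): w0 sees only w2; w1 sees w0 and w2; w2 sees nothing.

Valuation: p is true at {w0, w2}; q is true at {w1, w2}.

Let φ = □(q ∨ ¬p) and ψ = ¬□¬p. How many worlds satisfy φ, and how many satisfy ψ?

2 and 2

For □(q ∨ ¬p):
w0: successors {w2}; q ∨ ¬p there: w2:T. ✓
w1: successors {w0, w2}; q ∨ ¬p there: w0:F, w2:T. ✗
w2: no successors, so □(q ∨ ¬p) holds vacuously. ✓
— 2 worlds.
For ¬□¬p:
w0: □¬p is F. ✓
w1: □¬p is F. ✓
w2: □¬p is T. ✗
— 2 worlds.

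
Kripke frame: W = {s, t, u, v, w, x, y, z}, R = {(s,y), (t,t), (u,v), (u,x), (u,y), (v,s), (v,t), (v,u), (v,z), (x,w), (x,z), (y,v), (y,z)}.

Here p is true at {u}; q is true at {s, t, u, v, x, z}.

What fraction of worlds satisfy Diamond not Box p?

s: successors {y}; not Box p there: y:T. ✓
t: successors {t}; not Box p there: t:T. ✓
u: successors {v, x, y}; not Box p there: v:T, x:T, y:T. ✓
v: successors {s, t, u, z}; not Box p there: s:T, t:T, u:T, z:F. ✓
w: no successors, so Diamond not Box p fails. ✗
x: successors {w, z}; not Box p there: w:F, z:F. ✗
y: successors {v, z}; not Box p there: v:T, z:F. ✓
z: no successors, so Diamond not Box p fails. ✗
That's 5 of 8 worlds, so 5/8.

5/8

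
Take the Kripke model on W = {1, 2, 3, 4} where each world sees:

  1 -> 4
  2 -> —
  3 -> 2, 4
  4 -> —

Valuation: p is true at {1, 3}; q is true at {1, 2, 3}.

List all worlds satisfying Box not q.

1: successors {4}; not q there: 4:T. ✓
2: no successors, so Box not q holds vacuously. ✓
3: successors {2, 4}; not q there: 2:F, 4:T. ✗
4: no successors, so Box not q holds vacuously. ✓

{1, 2, 4}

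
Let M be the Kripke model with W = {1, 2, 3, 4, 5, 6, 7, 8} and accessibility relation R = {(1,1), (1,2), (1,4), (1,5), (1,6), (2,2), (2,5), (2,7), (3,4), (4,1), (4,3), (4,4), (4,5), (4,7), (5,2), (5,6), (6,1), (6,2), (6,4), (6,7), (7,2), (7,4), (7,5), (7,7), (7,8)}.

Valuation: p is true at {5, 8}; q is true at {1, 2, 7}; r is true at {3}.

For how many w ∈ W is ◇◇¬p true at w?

7

1: successors {1, 2, 4, 5, 6}; ◇¬p there: 1:T, 2:T, 4:T, 5:T, 6:T. ✓
2: successors {2, 5, 7}; ◇¬p there: 2:T, 5:T, 7:T. ✓
3: successors {4}; ◇¬p there: 4:T. ✓
4: successors {1, 3, 4, 5, 7}; ◇¬p there: 1:T, 3:T, 4:T, 5:T, 7:T. ✓
5: successors {2, 6}; ◇¬p there: 2:T, 6:T. ✓
6: successors {1, 2, 4, 7}; ◇¬p there: 1:T, 2:T, 4:T, 7:T. ✓
7: successors {2, 4, 5, 7, 8}; ◇¬p there: 2:T, 4:T, 5:T, 7:T, 8:F. ✓
8: no successors, so ◇◇¬p fails. ✗
Satisfying worlds: {1, 2, 3, 4, 5, 6, 7}.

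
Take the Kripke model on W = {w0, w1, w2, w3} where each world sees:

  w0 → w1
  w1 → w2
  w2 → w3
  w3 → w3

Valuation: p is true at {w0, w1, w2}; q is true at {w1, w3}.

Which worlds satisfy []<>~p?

w0: successors {w1}; <>~p there: w1:F. ✗
w1: successors {w2}; <>~p there: w2:T. ✓
w2: successors {w3}; <>~p there: w3:T. ✓
w3: successors {w3}; <>~p there: w3:T. ✓

{w1, w2, w3}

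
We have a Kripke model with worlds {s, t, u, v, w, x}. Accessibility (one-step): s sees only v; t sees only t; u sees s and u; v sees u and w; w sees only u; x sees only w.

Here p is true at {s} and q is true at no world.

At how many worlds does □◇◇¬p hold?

6

s: successors {v}; ◇◇¬p there: v:T. ✓
t: successors {t}; ◇◇¬p there: t:T. ✓
u: successors {s, u}; ◇◇¬p there: s:T, u:T. ✓
v: successors {u, w}; ◇◇¬p there: u:T, w:T. ✓
w: successors {u}; ◇◇¬p there: u:T. ✓
x: successors {w}; ◇◇¬p there: w:T. ✓
Satisfying worlds: {s, t, u, v, w, x}.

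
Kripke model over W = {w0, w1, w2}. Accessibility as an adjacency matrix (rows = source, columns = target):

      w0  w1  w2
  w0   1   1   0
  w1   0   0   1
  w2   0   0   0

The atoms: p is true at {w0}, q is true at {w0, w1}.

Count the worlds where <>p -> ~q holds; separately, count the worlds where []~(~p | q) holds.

For <>p -> ~q:
w0: <>p is T, ~q is F. ✗
w1: <>p is F, ~q is F. ✓
w2: <>p is F, ~q is T. ✓
— 2 worlds.
For []~(~p | q):
w0: successors {w0, w1}; ~(~p | q) there: w0:F, w1:F. ✗
w1: successors {w2}; ~(~p | q) there: w2:F. ✗
w2: no successors, so []~(~p | q) holds vacuously. ✓
— 1 world.

2 and 1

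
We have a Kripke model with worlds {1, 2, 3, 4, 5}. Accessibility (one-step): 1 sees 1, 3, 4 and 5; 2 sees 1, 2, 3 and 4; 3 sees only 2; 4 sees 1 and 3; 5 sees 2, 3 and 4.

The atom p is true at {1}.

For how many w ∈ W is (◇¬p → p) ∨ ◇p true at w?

3

1: ◇¬p → p is T, ◇p is T. ✓
2: ◇¬p → p is F, ◇p is T. ✓
3: ◇¬p → p is F, ◇p is F. ✗
4: ◇¬p → p is F, ◇p is T. ✓
5: ◇¬p → p is F, ◇p is F. ✗
Satisfying worlds: {1, 2, 4}.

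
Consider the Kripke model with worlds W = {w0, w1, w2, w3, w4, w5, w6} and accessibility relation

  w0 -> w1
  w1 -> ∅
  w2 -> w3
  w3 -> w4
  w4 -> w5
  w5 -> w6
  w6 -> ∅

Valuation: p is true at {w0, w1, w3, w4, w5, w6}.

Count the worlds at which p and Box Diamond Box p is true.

w0: p is T, Box Diamond Box p is F. ✗
w1: p is T, Box Diamond Box p is T. ✓
w2: p is F, Box Diamond Box p is T. ✗
w3: p is T, Box Diamond Box p is T. ✓
w4: p is T, Box Diamond Box p is T. ✓
w5: p is T, Box Diamond Box p is F. ✗
w6: p is T, Box Diamond Box p is T. ✓
Satisfying worlds: {w1, w3, w4, w6}.

4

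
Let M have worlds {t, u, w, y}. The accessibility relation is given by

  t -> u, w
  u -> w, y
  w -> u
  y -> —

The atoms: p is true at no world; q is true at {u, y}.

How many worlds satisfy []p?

t: successors {u, w}; p there: u:F, w:F. ✗
u: successors {w, y}; p there: w:F, y:F. ✗
w: successors {u}; p there: u:F. ✗
y: no successors, so []p holds vacuously. ✓
Satisfying worlds: {y}.

1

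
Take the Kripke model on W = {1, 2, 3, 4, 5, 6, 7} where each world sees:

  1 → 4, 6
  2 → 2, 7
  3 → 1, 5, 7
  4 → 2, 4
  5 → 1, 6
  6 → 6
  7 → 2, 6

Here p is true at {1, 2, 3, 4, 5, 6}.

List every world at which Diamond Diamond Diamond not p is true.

{1, 2, 3, 4, 7}

1: successors {4, 6}; Diamond Diamond not p there: 4:T, 6:F. ✓
2: successors {2, 7}; Diamond Diamond not p there: 2:T, 7:T. ✓
3: successors {1, 5, 7}; Diamond Diamond not p there: 1:F, 5:F, 7:T. ✓
4: successors {2, 4}; Diamond Diamond not p there: 2:T, 4:T. ✓
5: successors {1, 6}; Diamond Diamond not p there: 1:F, 6:F. ✗
6: successors {6}; Diamond Diamond not p there: 6:F. ✗
7: successors {2, 6}; Diamond Diamond not p there: 2:T, 6:F. ✓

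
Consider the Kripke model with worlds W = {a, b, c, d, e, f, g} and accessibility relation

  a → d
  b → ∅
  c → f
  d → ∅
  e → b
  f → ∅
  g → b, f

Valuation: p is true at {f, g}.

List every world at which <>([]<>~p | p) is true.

{a, c, e, g}

a: successors {d}; []<>~p | p there: d:T. ✓
b: no successors, so <>([]<>~p | p) fails. ✗
c: successors {f}; []<>~p | p there: f:T. ✓
d: no successors, so <>([]<>~p | p) fails. ✗
e: successors {b}; []<>~p | p there: b:T. ✓
f: no successors, so <>([]<>~p | p) fails. ✗
g: successors {b, f}; []<>~p | p there: b:T, f:T. ✓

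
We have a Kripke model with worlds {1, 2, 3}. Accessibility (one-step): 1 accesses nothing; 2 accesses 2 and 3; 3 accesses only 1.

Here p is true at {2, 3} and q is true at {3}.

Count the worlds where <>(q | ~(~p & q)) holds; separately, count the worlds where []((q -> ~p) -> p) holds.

2 and 2

For <>(q | ~(~p & q)):
1: no successors, so <>(q | ~(~p & q)) fails. ✗
2: successors {2, 3}; q | ~(~p & q) there: 2:T, 3:T. ✓
3: successors {1}; q | ~(~p & q) there: 1:T. ✓
— 2 worlds.
For []((q -> ~p) -> p):
1: no successors, so []((q -> ~p) -> p) holds vacuously. ✓
2: successors {2, 3}; (q -> ~p) -> p there: 2:T, 3:T. ✓
3: successors {1}; (q -> ~p) -> p there: 1:F. ✗
— 2 worlds.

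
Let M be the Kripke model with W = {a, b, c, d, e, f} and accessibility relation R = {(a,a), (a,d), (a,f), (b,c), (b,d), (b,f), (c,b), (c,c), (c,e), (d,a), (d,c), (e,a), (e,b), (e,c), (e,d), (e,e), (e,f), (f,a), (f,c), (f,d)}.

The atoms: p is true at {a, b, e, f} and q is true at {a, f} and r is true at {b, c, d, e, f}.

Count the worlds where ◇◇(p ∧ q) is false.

0

a: successors {a, d, f}; ◇(p ∧ q) there: a:T, d:T, f:T. ✓
b: successors {c, d, f}; ◇(p ∧ q) there: c:F, d:T, f:T. ✓
c: successors {b, c, e}; ◇(p ∧ q) there: b:T, c:F, e:T. ✓
d: successors {a, c}; ◇(p ∧ q) there: a:T, c:F. ✓
e: successors {a, b, c, d, e, f}; ◇(p ∧ q) there: a:T, b:T, c:F, d:T, e:T, f:T. ✓
f: successors {a, c, d}; ◇(p ∧ q) there: a:T, c:F, d:T. ✓
Satisfying worlds: {a, b, c, d, e, f}.
So ◇◇(p ∧ q) fails at the other 0 worlds.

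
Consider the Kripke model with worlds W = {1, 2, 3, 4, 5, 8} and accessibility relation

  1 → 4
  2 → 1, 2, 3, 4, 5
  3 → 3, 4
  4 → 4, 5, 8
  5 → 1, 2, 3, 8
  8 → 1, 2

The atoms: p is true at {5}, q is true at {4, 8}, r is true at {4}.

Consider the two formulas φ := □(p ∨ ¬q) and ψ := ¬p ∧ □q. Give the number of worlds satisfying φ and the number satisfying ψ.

For □(p ∨ ¬q):
1: successors {4}; p ∨ ¬q there: 4:F. ✗
2: successors {1, 2, 3, 4, 5}; p ∨ ¬q there: 1:T, 2:T, 3:T, 4:F, 5:T. ✗
3: successors {3, 4}; p ∨ ¬q there: 3:T, 4:F. ✗
4: successors {4, 5, 8}; p ∨ ¬q there: 4:F, 5:T, 8:F. ✗
5: successors {1, 2, 3, 8}; p ∨ ¬q there: 1:T, 2:T, 3:T, 8:F. ✗
8: successors {1, 2}; p ∨ ¬q there: 1:T, 2:T. ✓
— 1 world.
For ¬p ∧ □q:
1: ¬p is T, □q is T. ✓
2: ¬p is T, □q is F. ✗
3: ¬p is T, □q is F. ✗
4: ¬p is T, □q is F. ✗
5: ¬p is F, □q is F. ✗
8: ¬p is T, □q is F. ✗
— 1 world.

1 and 1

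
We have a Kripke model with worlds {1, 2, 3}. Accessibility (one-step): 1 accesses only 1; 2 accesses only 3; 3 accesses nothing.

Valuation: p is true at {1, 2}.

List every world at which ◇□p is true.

{1, 2}

1: successors {1}; □p there: 1:T. ✓
2: successors {3}; □p there: 3:T. ✓
3: no successors, so ◇□p fails. ✗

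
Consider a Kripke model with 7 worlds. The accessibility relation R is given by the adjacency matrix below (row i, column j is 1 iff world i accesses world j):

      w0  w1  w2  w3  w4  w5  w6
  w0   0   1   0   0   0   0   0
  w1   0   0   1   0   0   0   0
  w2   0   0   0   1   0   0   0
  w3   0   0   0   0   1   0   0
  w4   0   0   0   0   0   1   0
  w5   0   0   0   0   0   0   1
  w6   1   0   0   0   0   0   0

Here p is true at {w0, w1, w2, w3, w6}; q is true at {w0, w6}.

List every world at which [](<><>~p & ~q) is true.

w0: successors {w1}; <><>~p & ~q there: w1:F. ✗
w1: successors {w2}; <><>~p & ~q there: w2:T. ✓
w2: successors {w3}; <><>~p & ~q there: w3:T. ✓
w3: successors {w4}; <><>~p & ~q there: w4:F. ✗
w4: successors {w5}; <><>~p & ~q there: w5:F. ✗
w5: successors {w6}; <><>~p & ~q there: w6:F. ✗
w6: successors {w0}; <><>~p & ~q there: w0:F. ✗

{w1, w2}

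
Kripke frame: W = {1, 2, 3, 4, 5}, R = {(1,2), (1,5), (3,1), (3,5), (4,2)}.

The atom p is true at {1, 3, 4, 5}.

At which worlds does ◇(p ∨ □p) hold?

1: successors {2, 5}; p ∨ □p there: 2:T, 5:T. ✓
2: no successors, so ◇(p ∨ □p) fails. ✗
3: successors {1, 5}; p ∨ □p there: 1:T, 5:T. ✓
4: successors {2}; p ∨ □p there: 2:T. ✓
5: no successors, so ◇(p ∨ □p) fails. ✗

{1, 3, 4}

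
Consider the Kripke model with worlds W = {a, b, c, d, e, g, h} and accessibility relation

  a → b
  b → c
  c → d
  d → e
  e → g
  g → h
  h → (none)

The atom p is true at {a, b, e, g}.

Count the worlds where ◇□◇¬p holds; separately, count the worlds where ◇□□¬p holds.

For ◇□◇¬p:
a: successors {b}; □◇¬p there: b:T. ✓
b: successors {c}; □◇¬p there: c:F. ✗
c: successors {d}; □◇¬p there: d:F. ✗
d: successors {e}; □◇¬p there: e:T. ✓
e: successors {g}; □◇¬p there: g:F. ✗
g: successors {h}; □◇¬p there: h:T. ✓
h: no successors, so ◇□◇¬p fails. ✗
— 3 worlds.
For ◇□□¬p:
a: successors {b}; □□¬p there: b:T. ✓
b: successors {c}; □□¬p there: c:F. ✗
c: successors {d}; □□¬p there: d:F. ✗
d: successors {e}; □□¬p there: e:T. ✓
e: successors {g}; □□¬p there: g:T. ✓
g: successors {h}; □□¬p there: h:T. ✓
h: no successors, so ◇□□¬p fails. ✗
— 4 worlds.

3 and 4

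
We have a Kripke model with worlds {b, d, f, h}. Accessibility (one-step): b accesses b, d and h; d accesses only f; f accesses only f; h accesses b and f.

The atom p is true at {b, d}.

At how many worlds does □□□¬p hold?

b: successors {b, d, h}; □□¬p there: b:F, d:T, h:F. ✗
d: successors {f}; □□¬p there: f:T. ✓
f: successors {f}; □□¬p there: f:T. ✓
h: successors {b, f}; □□¬p there: b:F, f:T. ✗
Satisfying worlds: {d, f}.

2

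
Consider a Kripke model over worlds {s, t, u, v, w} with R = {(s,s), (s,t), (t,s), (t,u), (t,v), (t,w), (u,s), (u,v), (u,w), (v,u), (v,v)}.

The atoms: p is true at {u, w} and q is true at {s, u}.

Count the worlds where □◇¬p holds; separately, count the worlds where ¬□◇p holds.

3 and 3

For □◇¬p:
s: successors {s, t}; ◇¬p there: s:T, t:T. ✓
t: successors {s, u, v, w}; ◇¬p there: s:T, u:T, v:T, w:F. ✗
u: successors {s, v, w}; ◇¬p there: s:T, v:T, w:F. ✗
v: successors {u, v}; ◇¬p there: u:T, v:T. ✓
w: no successors, so □◇¬p holds vacuously. ✓
— 3 worlds.
For ¬□◇p:
s: □◇p is F. ✓
t: □◇p is F. ✓
u: □◇p is F. ✓
v: □◇p is T. ✗
w: □◇p is T. ✗
— 3 worlds.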